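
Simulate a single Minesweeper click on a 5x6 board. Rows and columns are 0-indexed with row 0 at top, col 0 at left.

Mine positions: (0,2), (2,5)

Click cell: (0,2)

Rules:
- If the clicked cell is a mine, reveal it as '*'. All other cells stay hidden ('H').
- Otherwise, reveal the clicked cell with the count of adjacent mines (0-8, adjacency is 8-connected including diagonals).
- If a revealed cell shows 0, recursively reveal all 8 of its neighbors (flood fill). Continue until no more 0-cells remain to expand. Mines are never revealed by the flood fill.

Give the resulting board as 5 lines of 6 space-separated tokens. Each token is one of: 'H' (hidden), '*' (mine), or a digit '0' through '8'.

H H * H H H
H H H H H H
H H H H H H
H H H H H H
H H H H H H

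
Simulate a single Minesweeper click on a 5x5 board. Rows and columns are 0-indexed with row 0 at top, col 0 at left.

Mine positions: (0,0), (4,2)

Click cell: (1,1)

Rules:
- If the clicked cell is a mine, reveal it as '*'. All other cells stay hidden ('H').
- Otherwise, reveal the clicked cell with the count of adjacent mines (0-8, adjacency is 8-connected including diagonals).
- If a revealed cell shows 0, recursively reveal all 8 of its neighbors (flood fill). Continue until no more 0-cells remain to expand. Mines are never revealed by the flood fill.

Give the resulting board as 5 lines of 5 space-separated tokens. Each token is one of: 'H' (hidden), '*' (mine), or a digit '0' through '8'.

H H H H H
H 1 H H H
H H H H H
H H H H H
H H H H H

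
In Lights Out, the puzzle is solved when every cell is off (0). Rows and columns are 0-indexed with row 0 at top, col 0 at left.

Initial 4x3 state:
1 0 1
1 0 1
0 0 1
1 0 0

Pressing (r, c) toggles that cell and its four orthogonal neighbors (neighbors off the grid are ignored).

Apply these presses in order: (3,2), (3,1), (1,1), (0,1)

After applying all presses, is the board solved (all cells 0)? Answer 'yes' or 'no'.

Answer: yes

Derivation:
After press 1 at (3,2):
1 0 1
1 0 1
0 0 0
1 1 1

After press 2 at (3,1):
1 0 1
1 0 1
0 1 0
0 0 0

After press 3 at (1,1):
1 1 1
0 1 0
0 0 0
0 0 0

After press 4 at (0,1):
0 0 0
0 0 0
0 0 0
0 0 0

Lights still on: 0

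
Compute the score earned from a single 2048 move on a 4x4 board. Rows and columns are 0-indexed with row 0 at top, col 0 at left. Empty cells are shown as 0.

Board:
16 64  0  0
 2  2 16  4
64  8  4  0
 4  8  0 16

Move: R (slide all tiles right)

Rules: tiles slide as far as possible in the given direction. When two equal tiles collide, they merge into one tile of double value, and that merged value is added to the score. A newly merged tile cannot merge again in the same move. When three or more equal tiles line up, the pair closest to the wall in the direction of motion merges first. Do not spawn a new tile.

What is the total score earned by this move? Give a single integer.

Slide right:
row 0: [16, 64, 0, 0] -> [0, 0, 16, 64]  score +0 (running 0)
row 1: [2, 2, 16, 4] -> [0, 4, 16, 4]  score +4 (running 4)
row 2: [64, 8, 4, 0] -> [0, 64, 8, 4]  score +0 (running 4)
row 3: [4, 8, 0, 16] -> [0, 4, 8, 16]  score +0 (running 4)
Board after move:
 0  0 16 64
 0  4 16  4
 0 64  8  4
 0  4  8 16

Answer: 4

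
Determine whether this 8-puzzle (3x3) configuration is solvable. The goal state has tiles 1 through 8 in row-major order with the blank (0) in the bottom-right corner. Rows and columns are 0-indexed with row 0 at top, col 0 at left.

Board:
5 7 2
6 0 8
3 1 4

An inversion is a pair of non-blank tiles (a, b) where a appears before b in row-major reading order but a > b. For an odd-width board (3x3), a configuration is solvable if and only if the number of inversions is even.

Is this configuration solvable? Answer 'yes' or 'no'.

Answer: no

Derivation:
Inversions (pairs i<j in row-major order where tile[i] > tile[j] > 0): 17
17 is odd, so the puzzle is not solvable.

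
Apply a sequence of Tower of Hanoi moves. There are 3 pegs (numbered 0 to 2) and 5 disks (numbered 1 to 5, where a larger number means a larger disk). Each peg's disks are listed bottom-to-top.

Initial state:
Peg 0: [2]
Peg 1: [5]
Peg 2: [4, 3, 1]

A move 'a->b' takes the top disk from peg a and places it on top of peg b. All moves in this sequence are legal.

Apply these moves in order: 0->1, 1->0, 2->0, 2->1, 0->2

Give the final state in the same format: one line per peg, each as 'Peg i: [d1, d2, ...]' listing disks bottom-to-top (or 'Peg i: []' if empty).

Answer: Peg 0: [2]
Peg 1: [5, 3]
Peg 2: [4, 1]

Derivation:
After move 1 (0->1):
Peg 0: []
Peg 1: [5, 2]
Peg 2: [4, 3, 1]

After move 2 (1->0):
Peg 0: [2]
Peg 1: [5]
Peg 2: [4, 3, 1]

After move 3 (2->0):
Peg 0: [2, 1]
Peg 1: [5]
Peg 2: [4, 3]

After move 4 (2->1):
Peg 0: [2, 1]
Peg 1: [5, 3]
Peg 2: [4]

After move 5 (0->2):
Peg 0: [2]
Peg 1: [5, 3]
Peg 2: [4, 1]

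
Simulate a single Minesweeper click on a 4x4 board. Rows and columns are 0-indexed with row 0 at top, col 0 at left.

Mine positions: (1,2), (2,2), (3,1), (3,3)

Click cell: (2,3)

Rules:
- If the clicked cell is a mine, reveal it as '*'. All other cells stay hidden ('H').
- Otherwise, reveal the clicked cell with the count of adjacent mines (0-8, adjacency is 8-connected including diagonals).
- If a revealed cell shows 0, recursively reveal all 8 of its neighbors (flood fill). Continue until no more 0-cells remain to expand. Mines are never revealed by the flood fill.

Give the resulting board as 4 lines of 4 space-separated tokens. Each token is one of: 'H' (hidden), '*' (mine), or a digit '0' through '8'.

H H H H
H H H H
H H H 3
H H H H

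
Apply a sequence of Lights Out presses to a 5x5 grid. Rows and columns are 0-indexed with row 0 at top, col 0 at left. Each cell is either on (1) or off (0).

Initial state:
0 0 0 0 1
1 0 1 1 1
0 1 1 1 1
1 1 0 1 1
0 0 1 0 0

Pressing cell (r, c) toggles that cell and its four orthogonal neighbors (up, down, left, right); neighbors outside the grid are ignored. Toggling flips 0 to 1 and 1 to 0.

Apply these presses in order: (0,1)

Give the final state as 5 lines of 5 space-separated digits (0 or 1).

Answer: 1 1 1 0 1
1 1 1 1 1
0 1 1 1 1
1 1 0 1 1
0 0 1 0 0

Derivation:
After press 1 at (0,1):
1 1 1 0 1
1 1 1 1 1
0 1 1 1 1
1 1 0 1 1
0 0 1 0 0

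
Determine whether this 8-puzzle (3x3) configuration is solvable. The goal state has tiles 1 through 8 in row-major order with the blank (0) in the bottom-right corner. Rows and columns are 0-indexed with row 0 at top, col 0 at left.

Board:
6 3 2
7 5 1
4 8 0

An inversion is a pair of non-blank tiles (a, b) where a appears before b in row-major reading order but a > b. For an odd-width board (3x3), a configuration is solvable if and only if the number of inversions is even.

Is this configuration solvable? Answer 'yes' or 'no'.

Inversions (pairs i<j in row-major order where tile[i] > tile[j] > 0): 13
13 is odd, so the puzzle is not solvable.

Answer: no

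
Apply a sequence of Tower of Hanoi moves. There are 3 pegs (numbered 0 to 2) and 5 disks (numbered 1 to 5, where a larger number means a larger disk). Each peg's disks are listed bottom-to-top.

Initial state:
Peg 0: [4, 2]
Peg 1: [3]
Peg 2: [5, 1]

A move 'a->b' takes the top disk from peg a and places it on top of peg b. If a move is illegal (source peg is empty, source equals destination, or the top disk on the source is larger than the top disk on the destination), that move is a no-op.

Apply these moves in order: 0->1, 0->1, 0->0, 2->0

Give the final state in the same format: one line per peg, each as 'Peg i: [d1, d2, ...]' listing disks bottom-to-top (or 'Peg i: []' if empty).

Answer: Peg 0: [4, 1]
Peg 1: [3, 2]
Peg 2: [5]

Derivation:
After move 1 (0->1):
Peg 0: [4]
Peg 1: [3, 2]
Peg 2: [5, 1]

After move 2 (0->1):
Peg 0: [4]
Peg 1: [3, 2]
Peg 2: [5, 1]

After move 3 (0->0):
Peg 0: [4]
Peg 1: [3, 2]
Peg 2: [5, 1]

After move 4 (2->0):
Peg 0: [4, 1]
Peg 1: [3, 2]
Peg 2: [5]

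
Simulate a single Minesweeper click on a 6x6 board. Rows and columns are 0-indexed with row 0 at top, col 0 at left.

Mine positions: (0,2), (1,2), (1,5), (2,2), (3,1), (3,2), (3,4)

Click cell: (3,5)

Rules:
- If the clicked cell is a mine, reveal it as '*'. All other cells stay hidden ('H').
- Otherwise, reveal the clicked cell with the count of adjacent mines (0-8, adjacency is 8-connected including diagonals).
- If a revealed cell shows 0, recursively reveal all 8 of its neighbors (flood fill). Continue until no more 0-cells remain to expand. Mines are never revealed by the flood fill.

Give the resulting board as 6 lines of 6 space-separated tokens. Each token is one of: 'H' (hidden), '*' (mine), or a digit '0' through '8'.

H H H H H H
H H H H H H
H H H H H H
H H H H H 1
H H H H H H
H H H H H H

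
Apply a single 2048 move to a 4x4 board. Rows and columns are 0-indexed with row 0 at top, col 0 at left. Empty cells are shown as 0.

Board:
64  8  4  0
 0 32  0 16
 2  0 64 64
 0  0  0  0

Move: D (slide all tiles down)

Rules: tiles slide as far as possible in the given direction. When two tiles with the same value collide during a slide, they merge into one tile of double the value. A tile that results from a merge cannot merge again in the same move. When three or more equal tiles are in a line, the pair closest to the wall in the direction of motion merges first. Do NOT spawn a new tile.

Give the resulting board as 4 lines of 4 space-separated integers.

Answer:  0  0  0  0
 0  0  0  0
64  8  4 16
 2 32 64 64

Derivation:
Slide down:
col 0: [64, 0, 2, 0] -> [0, 0, 64, 2]
col 1: [8, 32, 0, 0] -> [0, 0, 8, 32]
col 2: [4, 0, 64, 0] -> [0, 0, 4, 64]
col 3: [0, 16, 64, 0] -> [0, 0, 16, 64]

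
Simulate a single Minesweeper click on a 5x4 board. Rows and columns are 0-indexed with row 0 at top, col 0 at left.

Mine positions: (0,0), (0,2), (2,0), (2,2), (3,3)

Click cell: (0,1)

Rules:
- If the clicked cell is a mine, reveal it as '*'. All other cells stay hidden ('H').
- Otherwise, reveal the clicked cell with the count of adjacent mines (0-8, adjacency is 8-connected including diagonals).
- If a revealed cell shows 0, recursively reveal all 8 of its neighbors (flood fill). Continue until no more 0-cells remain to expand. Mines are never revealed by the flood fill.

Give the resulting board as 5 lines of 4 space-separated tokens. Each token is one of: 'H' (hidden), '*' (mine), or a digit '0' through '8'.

H 2 H H
H H H H
H H H H
H H H H
H H H H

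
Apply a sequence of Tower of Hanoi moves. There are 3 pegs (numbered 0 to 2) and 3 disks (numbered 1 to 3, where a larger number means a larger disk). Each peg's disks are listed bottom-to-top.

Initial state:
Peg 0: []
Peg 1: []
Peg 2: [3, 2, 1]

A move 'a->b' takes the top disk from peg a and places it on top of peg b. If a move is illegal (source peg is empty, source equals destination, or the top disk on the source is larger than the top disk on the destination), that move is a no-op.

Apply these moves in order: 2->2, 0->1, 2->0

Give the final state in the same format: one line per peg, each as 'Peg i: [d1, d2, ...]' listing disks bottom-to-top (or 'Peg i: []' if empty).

Answer: Peg 0: [1]
Peg 1: []
Peg 2: [3, 2]

Derivation:
After move 1 (2->2):
Peg 0: []
Peg 1: []
Peg 2: [3, 2, 1]

After move 2 (0->1):
Peg 0: []
Peg 1: []
Peg 2: [3, 2, 1]

After move 3 (2->0):
Peg 0: [1]
Peg 1: []
Peg 2: [3, 2]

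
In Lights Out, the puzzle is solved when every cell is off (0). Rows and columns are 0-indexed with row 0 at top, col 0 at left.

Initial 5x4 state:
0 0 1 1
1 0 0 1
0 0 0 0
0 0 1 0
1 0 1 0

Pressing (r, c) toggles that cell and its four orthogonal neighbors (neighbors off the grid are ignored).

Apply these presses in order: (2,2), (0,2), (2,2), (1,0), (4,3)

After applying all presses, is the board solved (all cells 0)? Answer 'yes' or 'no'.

After press 1 at (2,2):
0 0 1 1
1 0 1 1
0 1 1 1
0 0 0 0
1 0 1 0

After press 2 at (0,2):
0 1 0 0
1 0 0 1
0 1 1 1
0 0 0 0
1 0 1 0

After press 3 at (2,2):
0 1 0 0
1 0 1 1
0 0 0 0
0 0 1 0
1 0 1 0

After press 4 at (1,0):
1 1 0 0
0 1 1 1
1 0 0 0
0 0 1 0
1 0 1 0

After press 5 at (4,3):
1 1 0 0
0 1 1 1
1 0 0 0
0 0 1 1
1 0 0 1

Lights still on: 10

Answer: no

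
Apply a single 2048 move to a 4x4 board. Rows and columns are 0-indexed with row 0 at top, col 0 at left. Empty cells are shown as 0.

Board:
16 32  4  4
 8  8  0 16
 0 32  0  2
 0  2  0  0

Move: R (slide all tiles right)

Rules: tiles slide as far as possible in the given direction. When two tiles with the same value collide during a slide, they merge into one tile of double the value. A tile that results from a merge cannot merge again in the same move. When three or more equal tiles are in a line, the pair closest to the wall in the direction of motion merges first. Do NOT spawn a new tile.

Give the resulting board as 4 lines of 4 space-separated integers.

Answer:  0 16 32  8
 0  0 16 16
 0  0 32  2
 0  0  0  2

Derivation:
Slide right:
row 0: [16, 32, 4, 4] -> [0, 16, 32, 8]
row 1: [8, 8, 0, 16] -> [0, 0, 16, 16]
row 2: [0, 32, 0, 2] -> [0, 0, 32, 2]
row 3: [0, 2, 0, 0] -> [0, 0, 0, 2]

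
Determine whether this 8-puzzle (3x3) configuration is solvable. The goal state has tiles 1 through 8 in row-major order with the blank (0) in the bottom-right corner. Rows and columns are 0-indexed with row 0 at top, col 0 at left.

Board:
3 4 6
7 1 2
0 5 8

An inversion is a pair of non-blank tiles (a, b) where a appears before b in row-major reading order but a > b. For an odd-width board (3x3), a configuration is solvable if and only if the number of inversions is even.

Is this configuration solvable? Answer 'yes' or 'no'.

Answer: yes

Derivation:
Inversions (pairs i<j in row-major order where tile[i] > tile[j] > 0): 10
10 is even, so the puzzle is solvable.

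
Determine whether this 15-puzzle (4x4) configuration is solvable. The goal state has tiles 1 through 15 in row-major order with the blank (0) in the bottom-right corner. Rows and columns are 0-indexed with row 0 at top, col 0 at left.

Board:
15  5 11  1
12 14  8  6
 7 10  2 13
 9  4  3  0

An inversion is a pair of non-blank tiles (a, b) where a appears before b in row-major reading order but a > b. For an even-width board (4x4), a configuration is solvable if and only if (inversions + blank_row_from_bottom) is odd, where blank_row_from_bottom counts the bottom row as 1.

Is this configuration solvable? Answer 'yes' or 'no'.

Inversions: 65
Blank is in row 3 (0-indexed from top), which is row 1 counting from the bottom (bottom = 1).
65 + 1 = 66, which is even, so the puzzle is not solvable.

Answer: no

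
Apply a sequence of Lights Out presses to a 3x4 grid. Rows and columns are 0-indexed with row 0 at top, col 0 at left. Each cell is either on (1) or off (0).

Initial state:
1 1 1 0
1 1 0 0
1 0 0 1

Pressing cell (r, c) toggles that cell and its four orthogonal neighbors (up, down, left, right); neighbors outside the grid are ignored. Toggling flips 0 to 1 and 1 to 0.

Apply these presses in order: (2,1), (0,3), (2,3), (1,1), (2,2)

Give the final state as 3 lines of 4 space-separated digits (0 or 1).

After press 1 at (2,1):
1 1 1 0
1 0 0 0
0 1 1 1

After press 2 at (0,3):
1 1 0 1
1 0 0 1
0 1 1 1

After press 3 at (2,3):
1 1 0 1
1 0 0 0
0 1 0 0

After press 4 at (1,1):
1 0 0 1
0 1 1 0
0 0 0 0

After press 5 at (2,2):
1 0 0 1
0 1 0 0
0 1 1 1

Answer: 1 0 0 1
0 1 0 0
0 1 1 1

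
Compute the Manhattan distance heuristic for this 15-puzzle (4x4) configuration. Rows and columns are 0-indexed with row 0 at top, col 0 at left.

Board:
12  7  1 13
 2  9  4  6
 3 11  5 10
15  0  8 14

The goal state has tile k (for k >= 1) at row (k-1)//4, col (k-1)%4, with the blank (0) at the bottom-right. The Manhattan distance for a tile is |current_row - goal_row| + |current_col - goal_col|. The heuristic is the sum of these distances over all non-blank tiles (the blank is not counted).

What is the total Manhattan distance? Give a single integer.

Answer: 40

Derivation:
Tile 12: at (0,0), goal (2,3), distance |0-2|+|0-3| = 5
Tile 7: at (0,1), goal (1,2), distance |0-1|+|1-2| = 2
Tile 1: at (0,2), goal (0,0), distance |0-0|+|2-0| = 2
Tile 13: at (0,3), goal (3,0), distance |0-3|+|3-0| = 6
Tile 2: at (1,0), goal (0,1), distance |1-0|+|0-1| = 2
Tile 9: at (1,1), goal (2,0), distance |1-2|+|1-0| = 2
Tile 4: at (1,2), goal (0,3), distance |1-0|+|2-3| = 2
Tile 6: at (1,3), goal (1,1), distance |1-1|+|3-1| = 2
Tile 3: at (2,0), goal (0,2), distance |2-0|+|0-2| = 4
Tile 11: at (2,1), goal (2,2), distance |2-2|+|1-2| = 1
Tile 5: at (2,2), goal (1,0), distance |2-1|+|2-0| = 3
Tile 10: at (2,3), goal (2,1), distance |2-2|+|3-1| = 2
Tile 15: at (3,0), goal (3,2), distance |3-3|+|0-2| = 2
Tile 8: at (3,2), goal (1,3), distance |3-1|+|2-3| = 3
Tile 14: at (3,3), goal (3,1), distance |3-3|+|3-1| = 2
Sum: 5 + 2 + 2 + 6 + 2 + 2 + 2 + 2 + 4 + 1 + 3 + 2 + 2 + 3 + 2 = 40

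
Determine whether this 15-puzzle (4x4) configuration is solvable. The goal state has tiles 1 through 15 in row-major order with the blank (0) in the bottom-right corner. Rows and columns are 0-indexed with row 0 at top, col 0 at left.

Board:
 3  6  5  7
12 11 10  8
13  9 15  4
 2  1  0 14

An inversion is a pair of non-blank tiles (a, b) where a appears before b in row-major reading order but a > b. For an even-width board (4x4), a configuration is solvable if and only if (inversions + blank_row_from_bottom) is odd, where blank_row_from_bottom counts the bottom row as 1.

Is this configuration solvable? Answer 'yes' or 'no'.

Inversions: 47
Blank is in row 3 (0-indexed from top), which is row 1 counting from the bottom (bottom = 1).
47 + 1 = 48, which is even, so the puzzle is not solvable.

Answer: no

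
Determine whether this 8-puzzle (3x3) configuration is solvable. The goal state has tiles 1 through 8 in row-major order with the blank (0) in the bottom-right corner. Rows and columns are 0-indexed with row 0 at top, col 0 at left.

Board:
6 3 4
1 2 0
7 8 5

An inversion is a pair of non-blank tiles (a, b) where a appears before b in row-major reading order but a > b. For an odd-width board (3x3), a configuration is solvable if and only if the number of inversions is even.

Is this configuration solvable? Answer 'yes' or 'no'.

Inversions (pairs i<j in row-major order where tile[i] > tile[j] > 0): 11
11 is odd, so the puzzle is not solvable.

Answer: no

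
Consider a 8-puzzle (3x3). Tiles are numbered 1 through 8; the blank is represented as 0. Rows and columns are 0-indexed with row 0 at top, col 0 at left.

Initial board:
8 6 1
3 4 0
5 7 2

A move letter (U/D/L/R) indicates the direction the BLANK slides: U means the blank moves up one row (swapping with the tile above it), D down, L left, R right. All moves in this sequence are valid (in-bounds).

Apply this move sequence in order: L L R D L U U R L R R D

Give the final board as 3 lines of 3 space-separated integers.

After move 1 (L):
8 6 1
3 0 4
5 7 2

After move 2 (L):
8 6 1
0 3 4
5 7 2

After move 3 (R):
8 6 1
3 0 4
5 7 2

After move 4 (D):
8 6 1
3 7 4
5 0 2

After move 5 (L):
8 6 1
3 7 4
0 5 2

After move 6 (U):
8 6 1
0 7 4
3 5 2

After move 7 (U):
0 6 1
8 7 4
3 5 2

After move 8 (R):
6 0 1
8 7 4
3 5 2

After move 9 (L):
0 6 1
8 7 4
3 5 2

After move 10 (R):
6 0 1
8 7 4
3 5 2

After move 11 (R):
6 1 0
8 7 4
3 5 2

After move 12 (D):
6 1 4
8 7 0
3 5 2

Answer: 6 1 4
8 7 0
3 5 2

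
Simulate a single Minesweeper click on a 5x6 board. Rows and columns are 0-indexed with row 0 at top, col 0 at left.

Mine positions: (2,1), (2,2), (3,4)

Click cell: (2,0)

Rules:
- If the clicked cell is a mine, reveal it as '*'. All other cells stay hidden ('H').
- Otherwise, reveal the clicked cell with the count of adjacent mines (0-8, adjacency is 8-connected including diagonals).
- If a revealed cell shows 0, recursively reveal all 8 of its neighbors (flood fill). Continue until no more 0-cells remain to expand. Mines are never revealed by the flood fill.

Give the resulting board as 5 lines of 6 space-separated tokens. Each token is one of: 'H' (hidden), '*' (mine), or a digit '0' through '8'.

H H H H H H
H H H H H H
1 H H H H H
H H H H H H
H H H H H H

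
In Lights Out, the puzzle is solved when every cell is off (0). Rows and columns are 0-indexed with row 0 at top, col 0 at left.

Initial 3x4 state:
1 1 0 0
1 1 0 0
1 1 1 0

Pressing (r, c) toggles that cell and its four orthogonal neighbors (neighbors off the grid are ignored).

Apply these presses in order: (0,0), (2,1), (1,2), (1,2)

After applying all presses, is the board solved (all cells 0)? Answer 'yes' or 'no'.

Answer: yes

Derivation:
After press 1 at (0,0):
0 0 0 0
0 1 0 0
1 1 1 0

After press 2 at (2,1):
0 0 0 0
0 0 0 0
0 0 0 0

After press 3 at (1,2):
0 0 1 0
0 1 1 1
0 0 1 0

After press 4 at (1,2):
0 0 0 0
0 0 0 0
0 0 0 0

Lights still on: 0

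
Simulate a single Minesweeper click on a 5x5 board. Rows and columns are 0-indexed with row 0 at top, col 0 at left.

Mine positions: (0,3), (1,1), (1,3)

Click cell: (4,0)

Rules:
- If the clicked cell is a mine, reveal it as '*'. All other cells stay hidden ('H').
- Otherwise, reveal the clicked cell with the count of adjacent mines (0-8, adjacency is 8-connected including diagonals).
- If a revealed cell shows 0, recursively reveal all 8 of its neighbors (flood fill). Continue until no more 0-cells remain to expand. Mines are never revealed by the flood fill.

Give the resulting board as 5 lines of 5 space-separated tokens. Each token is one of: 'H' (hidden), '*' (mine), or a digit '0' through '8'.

H H H H H
H H H H H
1 1 2 1 1
0 0 0 0 0
0 0 0 0 0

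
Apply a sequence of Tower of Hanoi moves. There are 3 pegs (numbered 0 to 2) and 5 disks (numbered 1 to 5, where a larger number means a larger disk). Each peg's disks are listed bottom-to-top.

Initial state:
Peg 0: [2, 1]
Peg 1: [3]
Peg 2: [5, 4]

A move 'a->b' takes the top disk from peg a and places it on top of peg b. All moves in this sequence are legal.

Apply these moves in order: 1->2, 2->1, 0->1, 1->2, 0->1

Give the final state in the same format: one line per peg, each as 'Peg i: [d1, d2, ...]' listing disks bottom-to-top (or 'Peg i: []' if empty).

Answer: Peg 0: []
Peg 1: [3, 2]
Peg 2: [5, 4, 1]

Derivation:
After move 1 (1->2):
Peg 0: [2, 1]
Peg 1: []
Peg 2: [5, 4, 3]

After move 2 (2->1):
Peg 0: [2, 1]
Peg 1: [3]
Peg 2: [5, 4]

After move 3 (0->1):
Peg 0: [2]
Peg 1: [3, 1]
Peg 2: [5, 4]

After move 4 (1->2):
Peg 0: [2]
Peg 1: [3]
Peg 2: [5, 4, 1]

After move 5 (0->1):
Peg 0: []
Peg 1: [3, 2]
Peg 2: [5, 4, 1]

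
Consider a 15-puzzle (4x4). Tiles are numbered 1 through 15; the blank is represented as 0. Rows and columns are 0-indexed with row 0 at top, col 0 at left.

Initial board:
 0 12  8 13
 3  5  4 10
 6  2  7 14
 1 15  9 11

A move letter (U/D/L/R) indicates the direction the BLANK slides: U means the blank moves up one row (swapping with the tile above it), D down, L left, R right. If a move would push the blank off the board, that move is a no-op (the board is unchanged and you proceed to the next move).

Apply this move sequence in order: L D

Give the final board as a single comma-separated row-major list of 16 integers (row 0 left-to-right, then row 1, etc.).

After move 1 (L):
 0 12  8 13
 3  5  4 10
 6  2  7 14
 1 15  9 11

After move 2 (D):
 3 12  8 13
 0  5  4 10
 6  2  7 14
 1 15  9 11

Answer: 3, 12, 8, 13, 0, 5, 4, 10, 6, 2, 7, 14, 1, 15, 9, 11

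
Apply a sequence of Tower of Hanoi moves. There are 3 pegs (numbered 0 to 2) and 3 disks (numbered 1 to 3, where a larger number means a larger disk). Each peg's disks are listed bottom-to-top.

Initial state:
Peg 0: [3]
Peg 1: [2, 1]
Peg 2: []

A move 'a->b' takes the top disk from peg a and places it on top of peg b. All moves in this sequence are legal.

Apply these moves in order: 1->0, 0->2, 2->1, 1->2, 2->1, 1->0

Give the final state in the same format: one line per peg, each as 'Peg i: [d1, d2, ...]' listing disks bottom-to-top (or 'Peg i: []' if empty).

Answer: Peg 0: [3, 1]
Peg 1: [2]
Peg 2: []

Derivation:
After move 1 (1->0):
Peg 0: [3, 1]
Peg 1: [2]
Peg 2: []

After move 2 (0->2):
Peg 0: [3]
Peg 1: [2]
Peg 2: [1]

After move 3 (2->1):
Peg 0: [3]
Peg 1: [2, 1]
Peg 2: []

After move 4 (1->2):
Peg 0: [3]
Peg 1: [2]
Peg 2: [1]

After move 5 (2->1):
Peg 0: [3]
Peg 1: [2, 1]
Peg 2: []

After move 6 (1->0):
Peg 0: [3, 1]
Peg 1: [2]
Peg 2: []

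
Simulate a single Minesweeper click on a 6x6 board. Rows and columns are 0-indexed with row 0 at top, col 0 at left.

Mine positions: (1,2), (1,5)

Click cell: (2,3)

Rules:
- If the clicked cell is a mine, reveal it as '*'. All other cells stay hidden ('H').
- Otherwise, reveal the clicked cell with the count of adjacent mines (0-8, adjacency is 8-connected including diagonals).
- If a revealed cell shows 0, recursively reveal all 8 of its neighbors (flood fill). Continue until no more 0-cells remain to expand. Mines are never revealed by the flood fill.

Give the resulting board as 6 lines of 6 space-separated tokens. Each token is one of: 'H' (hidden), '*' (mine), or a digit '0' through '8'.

H H H H H H
H H H H H H
H H H 1 H H
H H H H H H
H H H H H H
H H H H H H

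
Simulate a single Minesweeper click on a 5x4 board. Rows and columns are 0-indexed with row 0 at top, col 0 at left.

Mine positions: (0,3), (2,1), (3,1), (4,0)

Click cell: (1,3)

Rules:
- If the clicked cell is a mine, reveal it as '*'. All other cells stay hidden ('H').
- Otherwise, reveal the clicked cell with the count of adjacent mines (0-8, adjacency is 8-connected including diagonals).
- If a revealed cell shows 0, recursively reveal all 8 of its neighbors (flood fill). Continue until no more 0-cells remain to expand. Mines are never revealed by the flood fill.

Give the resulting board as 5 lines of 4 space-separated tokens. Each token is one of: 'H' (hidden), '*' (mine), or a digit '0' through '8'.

H H H H
H H H 1
H H H H
H H H H
H H H H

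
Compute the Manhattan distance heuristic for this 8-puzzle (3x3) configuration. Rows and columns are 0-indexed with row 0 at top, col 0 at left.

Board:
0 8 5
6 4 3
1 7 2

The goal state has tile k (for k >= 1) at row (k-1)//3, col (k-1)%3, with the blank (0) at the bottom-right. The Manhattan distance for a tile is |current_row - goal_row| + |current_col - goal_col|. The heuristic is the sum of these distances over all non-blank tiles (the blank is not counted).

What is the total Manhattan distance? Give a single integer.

Tile 8: (0,1)->(2,1) = 2
Tile 5: (0,2)->(1,1) = 2
Tile 6: (1,0)->(1,2) = 2
Tile 4: (1,1)->(1,0) = 1
Tile 3: (1,2)->(0,2) = 1
Tile 1: (2,0)->(0,0) = 2
Tile 7: (2,1)->(2,0) = 1
Tile 2: (2,2)->(0,1) = 3
Sum: 2 + 2 + 2 + 1 + 1 + 2 + 1 + 3 = 14

Answer: 14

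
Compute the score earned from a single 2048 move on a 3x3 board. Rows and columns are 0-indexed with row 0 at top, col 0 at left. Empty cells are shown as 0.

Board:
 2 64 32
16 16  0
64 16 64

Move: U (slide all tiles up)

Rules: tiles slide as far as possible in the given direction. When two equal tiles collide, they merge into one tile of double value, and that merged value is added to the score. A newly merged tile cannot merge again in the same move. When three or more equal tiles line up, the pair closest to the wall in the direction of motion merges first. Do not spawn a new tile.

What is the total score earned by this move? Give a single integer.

Answer: 32

Derivation:
Slide up:
col 0: [2, 16, 64] -> [2, 16, 64]  score +0 (running 0)
col 1: [64, 16, 16] -> [64, 32, 0]  score +32 (running 32)
col 2: [32, 0, 64] -> [32, 64, 0]  score +0 (running 32)
Board after move:
 2 64 32
16 32 64
64  0  0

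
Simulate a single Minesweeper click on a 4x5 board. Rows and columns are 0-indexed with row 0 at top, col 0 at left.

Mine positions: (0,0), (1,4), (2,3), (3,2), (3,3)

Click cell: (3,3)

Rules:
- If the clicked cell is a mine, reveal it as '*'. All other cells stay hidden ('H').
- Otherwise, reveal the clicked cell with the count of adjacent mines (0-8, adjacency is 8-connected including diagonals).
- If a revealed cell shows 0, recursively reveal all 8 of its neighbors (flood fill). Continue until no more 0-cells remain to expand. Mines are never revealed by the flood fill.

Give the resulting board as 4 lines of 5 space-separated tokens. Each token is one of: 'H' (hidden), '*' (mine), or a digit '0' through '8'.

H H H H H
H H H H H
H H H H H
H H H * H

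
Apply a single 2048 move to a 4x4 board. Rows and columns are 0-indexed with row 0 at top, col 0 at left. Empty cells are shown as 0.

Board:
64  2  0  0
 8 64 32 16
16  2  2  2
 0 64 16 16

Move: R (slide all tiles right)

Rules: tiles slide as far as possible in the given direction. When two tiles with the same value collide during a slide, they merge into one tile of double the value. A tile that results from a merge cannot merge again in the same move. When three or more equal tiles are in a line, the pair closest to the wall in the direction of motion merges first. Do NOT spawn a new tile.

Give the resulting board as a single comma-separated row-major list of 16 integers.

Slide right:
row 0: [64, 2, 0, 0] -> [0, 0, 64, 2]
row 1: [8, 64, 32, 16] -> [8, 64, 32, 16]
row 2: [16, 2, 2, 2] -> [0, 16, 2, 4]
row 3: [0, 64, 16, 16] -> [0, 0, 64, 32]

Answer: 0, 0, 64, 2, 8, 64, 32, 16, 0, 16, 2, 4, 0, 0, 64, 32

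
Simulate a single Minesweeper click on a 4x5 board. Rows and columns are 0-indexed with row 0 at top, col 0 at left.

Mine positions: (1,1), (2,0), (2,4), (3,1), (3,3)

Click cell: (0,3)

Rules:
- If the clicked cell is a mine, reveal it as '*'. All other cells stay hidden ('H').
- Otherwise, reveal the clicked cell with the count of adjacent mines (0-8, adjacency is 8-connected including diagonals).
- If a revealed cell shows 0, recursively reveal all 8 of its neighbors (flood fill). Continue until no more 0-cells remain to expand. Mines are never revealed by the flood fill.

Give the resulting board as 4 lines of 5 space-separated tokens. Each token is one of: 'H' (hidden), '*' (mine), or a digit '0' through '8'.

H H 1 0 0
H H 1 1 1
H H H H H
H H H H H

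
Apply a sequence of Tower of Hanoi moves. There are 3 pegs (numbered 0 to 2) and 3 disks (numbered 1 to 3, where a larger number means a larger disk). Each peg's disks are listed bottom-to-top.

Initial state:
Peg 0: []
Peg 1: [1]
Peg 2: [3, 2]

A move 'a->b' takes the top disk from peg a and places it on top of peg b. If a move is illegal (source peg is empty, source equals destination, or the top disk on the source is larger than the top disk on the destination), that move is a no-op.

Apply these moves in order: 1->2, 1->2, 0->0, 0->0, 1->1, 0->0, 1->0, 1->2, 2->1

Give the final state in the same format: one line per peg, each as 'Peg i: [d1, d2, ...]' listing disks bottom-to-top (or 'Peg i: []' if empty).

After move 1 (1->2):
Peg 0: []
Peg 1: []
Peg 2: [3, 2, 1]

After move 2 (1->2):
Peg 0: []
Peg 1: []
Peg 2: [3, 2, 1]

After move 3 (0->0):
Peg 0: []
Peg 1: []
Peg 2: [3, 2, 1]

After move 4 (0->0):
Peg 0: []
Peg 1: []
Peg 2: [3, 2, 1]

After move 5 (1->1):
Peg 0: []
Peg 1: []
Peg 2: [3, 2, 1]

After move 6 (0->0):
Peg 0: []
Peg 1: []
Peg 2: [3, 2, 1]

After move 7 (1->0):
Peg 0: []
Peg 1: []
Peg 2: [3, 2, 1]

After move 8 (1->2):
Peg 0: []
Peg 1: []
Peg 2: [3, 2, 1]

After move 9 (2->1):
Peg 0: []
Peg 1: [1]
Peg 2: [3, 2]

Answer: Peg 0: []
Peg 1: [1]
Peg 2: [3, 2]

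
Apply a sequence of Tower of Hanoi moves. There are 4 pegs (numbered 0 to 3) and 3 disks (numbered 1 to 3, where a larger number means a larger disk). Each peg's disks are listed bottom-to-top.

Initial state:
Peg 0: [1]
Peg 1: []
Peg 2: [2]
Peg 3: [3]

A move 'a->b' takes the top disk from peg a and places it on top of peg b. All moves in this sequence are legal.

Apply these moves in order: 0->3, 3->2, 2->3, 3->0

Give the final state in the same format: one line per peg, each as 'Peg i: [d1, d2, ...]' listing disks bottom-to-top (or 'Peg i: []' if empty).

After move 1 (0->3):
Peg 0: []
Peg 1: []
Peg 2: [2]
Peg 3: [3, 1]

After move 2 (3->2):
Peg 0: []
Peg 1: []
Peg 2: [2, 1]
Peg 3: [3]

After move 3 (2->3):
Peg 0: []
Peg 1: []
Peg 2: [2]
Peg 3: [3, 1]

After move 4 (3->0):
Peg 0: [1]
Peg 1: []
Peg 2: [2]
Peg 3: [3]

Answer: Peg 0: [1]
Peg 1: []
Peg 2: [2]
Peg 3: [3]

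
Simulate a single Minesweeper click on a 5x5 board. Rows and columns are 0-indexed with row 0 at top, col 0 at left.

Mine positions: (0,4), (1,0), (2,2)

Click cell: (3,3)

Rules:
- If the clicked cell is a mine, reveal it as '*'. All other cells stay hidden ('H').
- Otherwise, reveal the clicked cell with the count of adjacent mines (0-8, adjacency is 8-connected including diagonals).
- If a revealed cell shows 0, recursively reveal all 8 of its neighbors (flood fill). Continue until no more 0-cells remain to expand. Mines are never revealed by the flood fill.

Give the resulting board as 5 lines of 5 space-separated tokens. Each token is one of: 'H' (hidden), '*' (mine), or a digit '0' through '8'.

H H H H H
H H H H H
H H H H H
H H H 1 H
H H H H H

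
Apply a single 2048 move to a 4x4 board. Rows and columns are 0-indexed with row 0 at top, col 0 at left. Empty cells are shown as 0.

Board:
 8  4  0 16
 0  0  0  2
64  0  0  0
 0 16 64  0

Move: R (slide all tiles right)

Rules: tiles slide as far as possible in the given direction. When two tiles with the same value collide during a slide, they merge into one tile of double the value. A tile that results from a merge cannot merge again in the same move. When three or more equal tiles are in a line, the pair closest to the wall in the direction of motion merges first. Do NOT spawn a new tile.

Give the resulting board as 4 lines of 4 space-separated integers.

Slide right:
row 0: [8, 4, 0, 16] -> [0, 8, 4, 16]
row 1: [0, 0, 0, 2] -> [0, 0, 0, 2]
row 2: [64, 0, 0, 0] -> [0, 0, 0, 64]
row 3: [0, 16, 64, 0] -> [0, 0, 16, 64]

Answer:  0  8  4 16
 0  0  0  2
 0  0  0 64
 0  0 16 64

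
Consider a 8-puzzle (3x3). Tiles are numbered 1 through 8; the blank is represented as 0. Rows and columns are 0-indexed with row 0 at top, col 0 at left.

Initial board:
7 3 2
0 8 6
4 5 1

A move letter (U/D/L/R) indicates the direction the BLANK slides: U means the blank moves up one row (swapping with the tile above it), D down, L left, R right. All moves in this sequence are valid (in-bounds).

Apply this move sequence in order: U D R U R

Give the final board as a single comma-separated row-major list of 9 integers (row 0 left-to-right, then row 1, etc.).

Answer: 7, 2, 0, 8, 3, 6, 4, 5, 1

Derivation:
After move 1 (U):
0 3 2
7 8 6
4 5 1

After move 2 (D):
7 3 2
0 8 6
4 5 1

After move 3 (R):
7 3 2
8 0 6
4 5 1

After move 4 (U):
7 0 2
8 3 6
4 5 1

After move 5 (R):
7 2 0
8 3 6
4 5 1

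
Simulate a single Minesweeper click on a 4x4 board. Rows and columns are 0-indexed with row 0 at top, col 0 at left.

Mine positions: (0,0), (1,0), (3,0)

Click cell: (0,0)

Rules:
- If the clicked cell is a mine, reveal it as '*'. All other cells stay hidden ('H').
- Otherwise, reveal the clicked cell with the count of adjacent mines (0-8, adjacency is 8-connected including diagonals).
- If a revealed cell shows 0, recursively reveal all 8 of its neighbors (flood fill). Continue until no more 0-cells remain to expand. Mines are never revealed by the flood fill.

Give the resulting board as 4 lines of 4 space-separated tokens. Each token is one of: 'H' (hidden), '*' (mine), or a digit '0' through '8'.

* H H H
H H H H
H H H H
H H H H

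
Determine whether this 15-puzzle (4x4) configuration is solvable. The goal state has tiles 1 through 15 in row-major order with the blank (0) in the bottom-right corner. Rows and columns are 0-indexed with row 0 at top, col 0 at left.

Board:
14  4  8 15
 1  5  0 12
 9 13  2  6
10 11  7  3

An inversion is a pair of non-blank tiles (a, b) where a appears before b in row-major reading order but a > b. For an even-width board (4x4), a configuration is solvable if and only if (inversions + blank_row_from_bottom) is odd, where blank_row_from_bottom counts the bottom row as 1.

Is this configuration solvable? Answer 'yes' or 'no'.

Inversions: 58
Blank is in row 1 (0-indexed from top), which is row 3 counting from the bottom (bottom = 1).
58 + 3 = 61, which is odd, so the puzzle is solvable.

Answer: yes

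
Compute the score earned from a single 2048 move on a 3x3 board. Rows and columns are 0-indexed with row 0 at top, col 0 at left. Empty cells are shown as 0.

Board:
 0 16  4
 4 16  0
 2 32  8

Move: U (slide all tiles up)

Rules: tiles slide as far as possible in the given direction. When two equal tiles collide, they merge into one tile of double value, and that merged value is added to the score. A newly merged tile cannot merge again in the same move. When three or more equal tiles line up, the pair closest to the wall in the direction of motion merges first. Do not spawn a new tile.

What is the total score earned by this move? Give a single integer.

Answer: 32

Derivation:
Slide up:
col 0: [0, 4, 2] -> [4, 2, 0]  score +0 (running 0)
col 1: [16, 16, 32] -> [32, 32, 0]  score +32 (running 32)
col 2: [4, 0, 8] -> [4, 8, 0]  score +0 (running 32)
Board after move:
 4 32  4
 2 32  8
 0  0  0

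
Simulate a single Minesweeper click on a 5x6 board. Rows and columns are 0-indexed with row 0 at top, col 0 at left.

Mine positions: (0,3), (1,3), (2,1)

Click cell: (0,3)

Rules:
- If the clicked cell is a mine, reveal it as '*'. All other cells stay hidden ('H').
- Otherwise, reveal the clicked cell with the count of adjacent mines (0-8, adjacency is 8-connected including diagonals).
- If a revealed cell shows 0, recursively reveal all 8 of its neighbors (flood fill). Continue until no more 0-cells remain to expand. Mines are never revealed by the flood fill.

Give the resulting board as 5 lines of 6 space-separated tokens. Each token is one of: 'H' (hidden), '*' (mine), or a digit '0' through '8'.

H H H * H H
H H H H H H
H H H H H H
H H H H H H
H H H H H H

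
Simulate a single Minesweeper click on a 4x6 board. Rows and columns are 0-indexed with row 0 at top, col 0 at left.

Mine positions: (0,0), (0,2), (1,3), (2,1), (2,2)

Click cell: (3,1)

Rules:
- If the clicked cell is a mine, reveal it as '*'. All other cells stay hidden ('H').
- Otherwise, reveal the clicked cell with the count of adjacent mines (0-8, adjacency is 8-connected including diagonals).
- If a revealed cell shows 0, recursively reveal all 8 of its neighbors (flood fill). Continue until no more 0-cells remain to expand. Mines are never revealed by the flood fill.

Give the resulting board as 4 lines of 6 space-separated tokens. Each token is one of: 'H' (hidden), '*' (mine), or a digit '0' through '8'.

H H H H H H
H H H H H H
H H H H H H
H 2 H H H H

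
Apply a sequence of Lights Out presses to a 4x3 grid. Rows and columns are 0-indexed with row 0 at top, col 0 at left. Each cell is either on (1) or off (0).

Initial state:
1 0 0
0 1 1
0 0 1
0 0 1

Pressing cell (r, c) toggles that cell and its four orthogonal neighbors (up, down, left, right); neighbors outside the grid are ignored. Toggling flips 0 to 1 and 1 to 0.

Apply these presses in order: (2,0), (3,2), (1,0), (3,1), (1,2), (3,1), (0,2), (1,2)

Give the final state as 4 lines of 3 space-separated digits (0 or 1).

After press 1 at (2,0):
1 0 0
1 1 1
1 1 1
1 0 1

After press 2 at (3,2):
1 0 0
1 1 1
1 1 0
1 1 0

After press 3 at (1,0):
0 0 0
0 0 1
0 1 0
1 1 0

After press 4 at (3,1):
0 0 0
0 0 1
0 0 0
0 0 1

After press 5 at (1,2):
0 0 1
0 1 0
0 0 1
0 0 1

After press 6 at (3,1):
0 0 1
0 1 0
0 1 1
1 1 0

After press 7 at (0,2):
0 1 0
0 1 1
0 1 1
1 1 0

After press 8 at (1,2):
0 1 1
0 0 0
0 1 0
1 1 0

Answer: 0 1 1
0 0 0
0 1 0
1 1 0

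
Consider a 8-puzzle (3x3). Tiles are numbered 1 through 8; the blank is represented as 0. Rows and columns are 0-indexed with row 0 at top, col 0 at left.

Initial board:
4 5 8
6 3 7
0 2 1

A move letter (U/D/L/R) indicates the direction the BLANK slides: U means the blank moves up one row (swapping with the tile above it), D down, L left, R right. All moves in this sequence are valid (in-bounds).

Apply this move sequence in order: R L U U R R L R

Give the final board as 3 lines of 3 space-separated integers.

After move 1 (R):
4 5 8
6 3 7
2 0 1

After move 2 (L):
4 5 8
6 3 7
0 2 1

After move 3 (U):
4 5 8
0 3 7
6 2 1

After move 4 (U):
0 5 8
4 3 7
6 2 1

After move 5 (R):
5 0 8
4 3 7
6 2 1

After move 6 (R):
5 8 0
4 3 7
6 2 1

After move 7 (L):
5 0 8
4 3 7
6 2 1

After move 8 (R):
5 8 0
4 3 7
6 2 1

Answer: 5 8 0
4 3 7
6 2 1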